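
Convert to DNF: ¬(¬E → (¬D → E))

¬E ∧ ¬D

¬(¬E → (¬D → E))
= ¬(¬¬E ∨ (¬D → E))   [eliminate →]
= ¬(¬¬E ∨ ¬¬D ∨ E)   [eliminate →]
= ¬¬¬E ∧ ¬¬¬D ∧ ¬E   [De Morgan]
= ¬E ∧ ¬¬¬D ∧ ¬E   [double negation]
= ¬E ∧ ¬D ∧ ¬E   [double negation]
= ¬E ∧ ¬D   [simplify]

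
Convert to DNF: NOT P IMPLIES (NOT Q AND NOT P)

P OR (NOT Q AND NOT P)

NOT P IMPLIES (NOT Q AND NOT P)
= NOT NOT P OR (NOT Q AND NOT P)   — eliminate IMPLIES
= P OR (NOT Q AND NOT P)   — double negation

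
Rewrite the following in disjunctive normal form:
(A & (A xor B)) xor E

(A & (A xor B)) xor E
≡ (A & (A xor B) & ~E) | (~(A & (A xor B)) & E)   [expand xor]
≡ (A & ((A & ~B) | (~A & B)) & ~E) | (~(A & (A xor B)) & E)   [expand xor]
≡ (A & ((A & ~B) | (~A & B)) & ~E) | (~(A & ((A & ~B) | (~A & B))) & E)   [expand xor]
≡ (A & ((A & ~B) | (~A & B)) & ~E) | ((~A | ~((A & ~B) | (~A & B))) & E)   [De Morgan]
≡ (A & ((A & ~B) | (~A & B)) & ~E) | ((~A | (~(A & ~B) & ~(~A & B))) & E)   [De Morgan]
≡ (A & ((A & ~B) | (~A & B)) & ~E) | ((~A | ((~A | ~~B) & ~(~A & B))) & E)   [De Morgan]
≡ (A & ((A & ~B) | (~A & B)) & ~E) | ((~A | ((~A | B) & ~(~A & B))) & E)   [double negation]
≡ (A & ((A & ~B) | (~A & B)) & ~E) | ((~A | ((~A | B) & (~~A | ~B))) & E)   [De Morgan]
≡ (A & ((A & ~B) | (~A & B)) & ~E) | ((~A | ((~A | B) & (A | ~B))) & E)   [double negation]
≡ (A & A & ~B & ~E) | (A & ~A & B & ~E) | (~A & E) | (~A & A & E) | (~A & ~B & E) | (B & A & E) | (B & ~B & E)   [distribute & over |]
≡ (A & ~B & ~E) | (~A & E) | (B & A & E)   [simplify]

(A & ~B & ~E) | (~A & E) | (B & A & E)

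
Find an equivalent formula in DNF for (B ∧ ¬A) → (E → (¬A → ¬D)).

(B ∧ ¬A) → (E → (¬A → ¬D))
≡ ¬(B ∧ ¬A) ∨ (E → (¬A → ¬D))   (eliminate →)
≡ ¬(B ∧ ¬A) ∨ ¬E ∨ (¬A → ¬D)   (eliminate →)
≡ ¬(B ∧ ¬A) ∨ ¬E ∨ ¬¬A ∨ ¬D   (eliminate →)
≡ ¬B ∨ ¬¬A ∨ ¬E ∨ ¬¬A ∨ ¬D   (De Morgan)
≡ ¬B ∨ A ∨ ¬E ∨ ¬¬A ∨ ¬D   (double negation)
≡ ¬B ∨ A ∨ ¬E ∨ A ∨ ¬D   (double negation)
≡ ¬B ∨ A ∨ ¬E ∨ ¬D   (simplify)

¬B ∨ A ∨ ¬E ∨ ¬D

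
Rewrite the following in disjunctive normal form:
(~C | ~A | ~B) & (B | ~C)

(~C | ~A | ~B) & (B | ~C)
= (~C & B) | (~C & ~C) | (~A & B) | (~A & ~C) | (~B & B) | (~B & ~C)   (distribute & over |)
= ~C | (~A & B)   (simplify)

~C | (~A & B)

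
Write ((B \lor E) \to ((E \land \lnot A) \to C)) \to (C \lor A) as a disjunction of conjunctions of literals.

((B \lor E) \to ((E \land \lnot A) \to C)) \to (C \lor A)
⇔ \lnot ((B \lor E) \to ((E \land \lnot A) \to C)) \lor C \lor A   (eliminate \to)
⇔ \lnot (\lnot (B \lor E) \lor ((E \land \lnot A) \to C)) \lor C \lor A   (eliminate \to)
⇔ \lnot (\lnot (B \lor E) \lor \lnot (E \land \lnot A) \lor C) \lor C \lor A   (eliminate \to)
⇔ (\lnot \lnot (B \lor E) \land \lnot \lnot (E \land \lnot A) \land \lnot C) \lor C \lor A   (De Morgan)
⇔ ((B \lor E) \land \lnot \lnot (E \land \lnot A) \land \lnot C) \lor C \lor A   (double negation)
⇔ ((B \lor E) \land E \land \lnot A \land \lnot C) \lor C \lor A   (double negation)
⇔ (B \land E \land \lnot A \land \lnot C) \lor (E \land E \land \lnot A \land \lnot C) \lor C \lor A   (distribute \land over \lor)
⇔ (E \land \lnot A \land \lnot C) \lor C \lor A   (simplify)

(E \land \lnot A \land \lnot C) \lor C \lor A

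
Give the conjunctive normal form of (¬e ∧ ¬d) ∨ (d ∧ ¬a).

(¬e ∨ d) ∧ (¬e ∨ ¬a) ∧ (¬d ∨ ¬a)

(¬e ∧ ¬d) ∨ (d ∧ ¬a)
≡ (¬e ∨ d) ∧ (¬e ∨ ¬a) ∧ (¬d ∨ d) ∧ (¬d ∨ ¬a)   [distribute ∨ over ∧]
≡ (¬e ∨ d) ∧ (¬e ∨ ¬a) ∧ (¬d ∨ ¬a)   [simplify]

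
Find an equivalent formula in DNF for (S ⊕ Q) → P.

(¬S ∧ ¬Q) ∨ (Q ∧ S) ∨ P

(S ⊕ Q) → P
⇔ ¬(S ⊕ Q) ∨ P   (eliminate →)
⇔ ¬((S ∧ ¬Q) ∨ (¬S ∧ Q)) ∨ P   (expand ⊕)
⇔ (¬(S ∧ ¬Q) ∧ ¬(¬S ∧ Q)) ∨ P   (De Morgan)
⇔ ((¬S ∨ ¬¬Q) ∧ ¬(¬S ∧ Q)) ∨ P   (De Morgan)
⇔ ((¬S ∨ Q) ∧ ¬(¬S ∧ Q)) ∨ P   (double negation)
⇔ ((¬S ∨ Q) ∧ (¬¬S ∨ ¬Q)) ∨ P   (De Morgan)
⇔ ((¬S ∨ Q) ∧ (S ∨ ¬Q)) ∨ P   (double negation)
⇔ (¬S ∧ S) ∨ (¬S ∧ ¬Q) ∨ (Q ∧ S) ∨ (Q ∧ ¬Q) ∨ P   (distribute ∧ over ∨)
⇔ (¬S ∧ ¬Q) ∨ (Q ∧ S) ∨ P   (simplify)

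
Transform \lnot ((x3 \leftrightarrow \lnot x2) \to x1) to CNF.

\lnot ((x3 \leftrightarrow \lnot x2) \to x1)
= \lnot (\lnot (x3 \leftrightarrow \lnot x2) \lor x1)   [eliminate \to]
= \lnot (\lnot ((x3 \to \lnot x2) \land (\lnot x2 \to x3)) \lor x1)   [eliminate \leftrightarrow]
= \lnot (\lnot ((\lnot x3 \lor \lnot x2) \land (\lnot x2 \to x3)) \lor x1)   [eliminate \to]
= \lnot (\lnot ((\lnot x3 \lor \lnot x2) \land (\lnot \lnot x2 \lor x3)) \lor x1)   [eliminate \to]
= \lnot \lnot ((\lnot x3 \lor \lnot x2) \land (\lnot \lnot x2 \lor x3)) \land \lnot x1   [De Morgan]
= (\lnot x3 \lor \lnot x2) \land (\lnot \lnot x2 \lor x3) \land \lnot x1   [double negation]
= (\lnot x3 \lor \lnot x2) \land (x2 \lor x3) \land \lnot x1   [double negation]

(\lnot x3 \lor \lnot x2) \land (x2 \lor x3) \land \lnot x1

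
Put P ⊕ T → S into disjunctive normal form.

¬P ∧ ¬T ∨ T ∧ P ∨ S

P ⊕ T → S
≡ ¬(P ⊕ T) ∨ S   — eliminate →
≡ ¬(P ∧ ¬T ∨ ¬P ∧ T) ∨ S   — expand ⊕
≡ ¬(P ∧ ¬T) ∧ ¬(¬P ∧ T) ∨ S   — De Morgan
≡ (¬P ∨ ¬¬T) ∧ ¬(¬P ∧ T) ∨ S   — De Morgan
≡ (¬P ∨ T) ∧ ¬(¬P ∧ T) ∨ S   — double negation
≡ (¬P ∨ T) ∧ (¬¬P ∨ ¬T) ∨ S   — De Morgan
≡ (¬P ∨ T) ∧ (P ∨ ¬T) ∨ S   — double negation
≡ ¬P ∧ P ∨ ¬P ∧ ¬T ∨ T ∧ P ∨ T ∧ ¬T ∨ S   — distribute ∧ over ∨
≡ ¬P ∧ ¬T ∨ T ∧ P ∨ S   — simplify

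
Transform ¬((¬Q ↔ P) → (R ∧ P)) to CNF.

(Q ∨ P) ∧ (¬P ∨ ¬Q) ∧ (¬R ∨ ¬P)

¬((¬Q ↔ P) → (R ∧ P))
≡ ¬(¬(¬Q ↔ P) ∨ (R ∧ P))   [eliminate →]
≡ ¬(¬((¬Q → P) ∧ (P → ¬Q)) ∨ (R ∧ P))   [eliminate ↔]
≡ ¬(¬((¬¬Q ∨ P) ∧ (P → ¬Q)) ∨ (R ∧ P))   [eliminate →]
≡ ¬(¬((¬¬Q ∨ P) ∧ (¬P ∨ ¬Q)) ∨ (R ∧ P))   [eliminate →]
≡ ¬¬((¬¬Q ∨ P) ∧ (¬P ∨ ¬Q)) ∧ ¬(R ∧ P)   [De Morgan]
≡ (¬¬Q ∨ P) ∧ (¬P ∨ ¬Q) ∧ ¬(R ∧ P)   [double negation]
≡ (Q ∨ P) ∧ (¬P ∨ ¬Q) ∧ ¬(R ∧ P)   [double negation]
≡ (Q ∨ P) ∧ (¬P ∨ ¬Q) ∧ (¬R ∨ ¬P)   [De Morgan]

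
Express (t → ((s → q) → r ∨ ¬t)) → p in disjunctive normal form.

(t → ((s → q) → r ∨ ¬t)) → p
⇔ ¬(t → ((s → q) → r ∨ ¬t)) ∨ p   [eliminate →]
⇔ ¬(¬t ∨ ((s → q) → r ∨ ¬t)) ∨ p   [eliminate →]
⇔ ¬(¬t ∨ ¬(s → q) ∨ r ∨ ¬t) ∨ p   [eliminate →]
⇔ ¬(¬t ∨ ¬(¬s ∨ q) ∨ r ∨ ¬t) ∨ p   [eliminate →]
⇔ ¬¬t ∧ ¬¬(¬s ∨ q) ∧ ¬r ∧ ¬¬t ∨ p   [De Morgan]
⇔ t ∧ ¬¬(¬s ∨ q) ∧ ¬r ∧ ¬¬t ∨ p   [double negation]
⇔ t ∧ (¬s ∨ q) ∧ ¬r ∧ ¬¬t ∨ p   [double negation]
⇔ t ∧ (¬s ∨ q) ∧ ¬r ∧ t ∨ p   [double negation]
⇔ t ∧ ¬s ∧ ¬r ∧ t ∨ t ∧ q ∧ ¬r ∧ t ∨ p   [distribute ∧ over ∨]
⇔ t ∧ ¬s ∧ ¬r ∨ t ∧ q ∧ ¬r ∨ p   [simplify]

t ∧ ¬s ∧ ¬r ∨ t ∧ q ∧ ¬r ∨ p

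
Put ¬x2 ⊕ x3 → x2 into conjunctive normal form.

x2 ∨ x3

¬x2 ⊕ x3 → x2
= ¬(¬x2 ⊕ x3) ∨ x2   [eliminate →]
= ¬((¬x2 ∨ x3) ∧ ¬(¬x2 ∧ x3)) ∨ x2   [expand ⊕]
= ¬(¬x2 ∨ x3) ∨ ¬¬(¬x2 ∧ x3) ∨ x2   [De Morgan]
= ¬¬x2 ∧ ¬x3 ∨ ¬¬(¬x2 ∧ x3) ∨ x2   [De Morgan]
= x2 ∧ ¬x3 ∨ ¬¬(¬x2 ∧ x3) ∨ x2   [double negation]
= x2 ∧ ¬x3 ∨ ¬x2 ∧ x3 ∨ x2   [double negation]
= (x2 ∨ ¬x2 ∨ x2) ∧ (x2 ∨ x3 ∨ x2) ∧ (¬x3 ∨ ¬x2 ∨ x2) ∧ (¬x3 ∨ x3 ∨ x2)   [distribute ∨ over ∧]
= x2 ∨ x3   [simplify]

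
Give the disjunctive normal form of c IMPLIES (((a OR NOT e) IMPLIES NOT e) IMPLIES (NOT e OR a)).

NOT c OR NOT e OR a

c IMPLIES (((a OR NOT e) IMPLIES NOT e) IMPLIES (NOT e OR a))
≡ NOT c OR (((a OR NOT e) IMPLIES NOT e) IMPLIES (NOT e OR a))   (eliminate IMPLIES)
≡ NOT c OR NOT ((a OR NOT e) IMPLIES NOT e) OR NOT e OR a   (eliminate IMPLIES)
≡ NOT c OR NOT (NOT (a OR NOT e) OR NOT e) OR NOT e OR a   (eliminate IMPLIES)
≡ NOT c OR (NOT NOT (a OR NOT e) AND NOT NOT e) OR NOT e OR a   (De Morgan)
≡ NOT c OR ((a OR NOT e) AND NOT NOT e) OR NOT e OR a   (double negation)
≡ NOT c OR ((a OR NOT e) AND e) OR NOT e OR a   (double negation)
≡ NOT c OR (a AND e) OR (NOT e AND e) OR NOT e OR a   (distribute AND over OR)
≡ NOT c OR NOT e OR a   (simplify)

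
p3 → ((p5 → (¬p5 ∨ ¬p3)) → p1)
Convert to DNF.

¬p3 ∨ (p5 ∧ p3) ∨ p1

p3 → ((p5 → (¬p5 ∨ ¬p3)) → p1)
≡ ¬p3 ∨ ((p5 → (¬p5 ∨ ¬p3)) → p1)   (eliminate →)
≡ ¬p3 ∨ ¬(p5 → (¬p5 ∨ ¬p3)) ∨ p1   (eliminate →)
≡ ¬p3 ∨ ¬(¬p5 ∨ ¬p5 ∨ ¬p3) ∨ p1   (eliminate →)
≡ ¬p3 ∨ (¬¬p5 ∧ ¬¬p5 ∧ ¬¬p3) ∨ p1   (De Morgan)
≡ ¬p3 ∨ (p5 ∧ ¬¬p5 ∧ ¬¬p3) ∨ p1   (double negation)
≡ ¬p3 ∨ (p5 ∧ p5 ∧ ¬¬p3) ∨ p1   (double negation)
≡ ¬p3 ∨ (p5 ∧ p5 ∧ p3) ∨ p1   (double negation)
≡ ¬p3 ∨ (p5 ∧ p3) ∨ p1   (simplify)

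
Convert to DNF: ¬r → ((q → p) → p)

¬r → ((q → p) → p)
⇔ ¬¬r ∨ ((q → p) → p)   [eliminate →]
⇔ ¬¬r ∨ ¬(q → p) ∨ p   [eliminate →]
⇔ ¬¬r ∨ ¬(¬q ∨ p) ∨ p   [eliminate →]
⇔ r ∨ ¬(¬q ∨ p) ∨ p   [double negation]
⇔ r ∨ (¬¬q ∧ ¬p) ∨ p   [De Morgan]
⇔ r ∨ (q ∧ ¬p) ∨ p   [double negation]

r ∨ (q ∧ ¬p) ∨ p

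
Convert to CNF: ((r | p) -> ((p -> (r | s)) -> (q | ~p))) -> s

(~p | r | s) & (~q | s) & (p | s)

((r | p) -> ((p -> (r | s)) -> (q | ~p))) -> s
≡ ~((r | p) -> ((p -> (r | s)) -> (q | ~p))) | s   [eliminate ->]
≡ ~(~(r | p) | ((p -> (r | s)) -> (q | ~p))) | s   [eliminate ->]
≡ ~(~(r | p) | ~(p -> (r | s)) | q | ~p) | s   [eliminate ->]
≡ ~(~(r | p) | ~(~p | r | s) | q | ~p) | s   [eliminate ->]
≡ (~~(r | p) & ~~(~p | r | s) & ~q & ~~p) | s   [De Morgan]
≡ ((r | p) & ~~(~p | r | s) & ~q & ~~p) | s   [double negation]
≡ ((r | p) & (~p | r | s) & ~q & ~~p) | s   [double negation]
≡ ((r | p) & (~p | r | s) & ~q & p) | s   [double negation]
≡ (r | p | s) & (~p | r | s | s) & (~q | s) & (p | s)   [distribute | over &]
≡ (~p | r | s) & (~q | s) & (p | s)   [simplify]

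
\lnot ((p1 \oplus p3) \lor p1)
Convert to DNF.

\lnot p1 \land \lnot p3

\lnot ((p1 \oplus p3) \lor p1)
≡ \lnot ((p1 \land \lnot p3) \lor (\lnot p1 \land p3) \lor p1)   (expand \oplus)
≡ \lnot (p1 \land \lnot p3) \land \lnot (\lnot p1 \land p3) \land \lnot p1   (De Morgan)
≡ (\lnot p1 \lor \lnot \lnot p3) \land \lnot (\lnot p1 \land p3) \land \lnot p1   (De Morgan)
≡ (\lnot p1 \lor p3) \land \lnot (\lnot p1 \land p3) \land \lnot p1   (double negation)
≡ (\lnot p1 \lor p3) \land (\lnot \lnot p1 \lor \lnot p3) \land \lnot p1   (De Morgan)
≡ (\lnot p1 \lor p3) \land (p1 \lor \lnot p3) \land \lnot p1   (double negation)
≡ (\lnot p1 \land p1 \land \lnot p1) \lor (\lnot p1 \land \lnot p3 \land \lnot p1) \lor (p3 \land p1 \land \lnot p1) \lor (p3 \land \lnot p3 \land \lnot p1)   (distribute \land over \lor)
≡ \lnot p1 \land \lnot p3   (simplify)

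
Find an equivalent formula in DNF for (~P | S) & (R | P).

(~P & R) | (S & R) | (S & P)

(~P | S) & (R | P)
≡ (~P & R) | (~P & P) | (S & R) | (S & P)   [distribute & over |]
≡ (~P & R) | (S & R) | (S & P)   [simplify]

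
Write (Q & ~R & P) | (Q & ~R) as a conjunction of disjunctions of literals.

(Q & ~R & P) | (Q & ~R)
≡ (Q | Q) & (Q | ~R) & (~R | Q) & (~R | ~R) & (P | Q) & (P | ~R)   [distribute | over &]
≡ Q & ~R   [simplify]

Q & ~R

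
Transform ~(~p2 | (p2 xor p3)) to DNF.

p2 & p3

~(~p2 | (p2 xor p3))
≡ ~(~p2 | (p2 & ~p3) | (~p2 & p3))   — expand xor
≡ ~~p2 & ~(p2 & ~p3) & ~(~p2 & p3)   — De Morgan
≡ p2 & ~(p2 & ~p3) & ~(~p2 & p3)   — double negation
≡ p2 & (~p2 | ~~p3) & ~(~p2 & p3)   — De Morgan
≡ p2 & (~p2 | p3) & ~(~p2 & p3)   — double negation
≡ p2 & (~p2 | p3) & (~~p2 | ~p3)   — De Morgan
≡ p2 & (~p2 | p3) & (p2 | ~p3)   — double negation
≡ (p2 & ~p2 & p2) | (p2 & ~p2 & ~p3) | (p2 & p3 & p2) | (p2 & p3 & ~p3)   — distribute & over |
≡ p2 & p3   — simplify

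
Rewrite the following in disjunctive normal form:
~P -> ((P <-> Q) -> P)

~P -> ((P <-> Q) -> P)
≡ ~~P | ((P <-> Q) -> P)   (eliminate ->)
≡ ~~P | ~(P <-> Q) | P   (eliminate ->)
≡ ~~P | ~((P -> Q) & (Q -> P)) | P   (eliminate <->)
≡ ~~P | ~((~P | Q) & (Q -> P)) | P   (eliminate ->)
≡ ~~P | ~((~P | Q) & (~Q | P)) | P   (eliminate ->)
≡ P | ~((~P | Q) & (~Q | P)) | P   (double negation)
≡ P | ~(~P | Q) | ~(~Q | P) | P   (De Morgan)
≡ P | (~~P & ~Q) | ~(~Q | P) | P   (De Morgan)
≡ P | (P & ~Q) | ~(~Q | P) | P   (double negation)
≡ P | (P & ~Q) | (~~Q & ~P) | P   (De Morgan)
≡ P | (P & ~Q) | (Q & ~P) | P   (double negation)
≡ P | (Q & ~P)   (simplify)

P | (Q & ~P)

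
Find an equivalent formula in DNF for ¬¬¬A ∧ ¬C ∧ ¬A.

¬¬¬A ∧ ¬C ∧ ¬A
⇔ ¬A ∧ ¬C ∧ ¬A
⇔ ¬A ∧ ¬C

¬A ∧ ¬C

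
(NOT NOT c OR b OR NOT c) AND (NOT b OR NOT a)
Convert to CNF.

NOT b OR NOT a

(NOT NOT c OR b OR NOT c) AND (NOT b OR NOT a)
⇔ (c OR b OR NOT c) AND (NOT b OR NOT a)   [double negation]
⇔ NOT b OR NOT a   [simplify]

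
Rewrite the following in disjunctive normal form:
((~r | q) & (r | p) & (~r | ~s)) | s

(~r & p) | (q & r & ~s) | (q & p & ~s) | s

((~r | q) & (r | p) & (~r | ~s)) | s
= (~r & r & ~r) | (~r & r & ~s) | (~r & p & ~r) | (~r & p & ~s) | (q & r & ~r) | (q & r & ~s) | (q & p & ~r) | (q & p & ~s) | s
= (~r & p) | (q & r & ~s) | (q & p & ~s) | s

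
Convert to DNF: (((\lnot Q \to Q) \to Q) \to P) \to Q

(((\lnot Q \to Q) \to Q) \to P) \to Q
≡ \lnot (((\lnot Q \to Q) \to Q) \to P) \lor Q   — eliminate \to
≡ \lnot (\lnot ((\lnot Q \to Q) \to Q) \lor P) \lor Q   — eliminate \to
≡ \lnot (\lnot (\lnot (\lnot Q \to Q) \lor Q) \lor P) \lor Q   — eliminate \to
≡ \lnot (\lnot (\lnot (\lnot \lnot Q \lor Q) \lor Q) \lor P) \lor Q   — eliminate \to
≡ (\lnot \lnot (\lnot (\lnot \lnot Q \lor Q) \lor Q) \land \lnot P) \lor Q   — De Morgan
≡ ((\lnot (\lnot \lnot Q \lor Q) \lor Q) \land \lnot P) \lor Q   — double negation
≡ (((\lnot \lnot \lnot Q \land \lnot Q) \lor Q) \land \lnot P) \lor Q   — De Morgan
≡ (((\lnot Q \land \lnot Q) \lor Q) \land \lnot P) \lor Q   — double negation
≡ (\lnot Q \land \lnot Q \land \lnot P) \lor (Q \land \lnot P) \lor Q   — distribute \land over \lor
≡ (\lnot Q \land \lnot P) \lor Q   — simplify

(\lnot Q \land \lnot P) \lor Q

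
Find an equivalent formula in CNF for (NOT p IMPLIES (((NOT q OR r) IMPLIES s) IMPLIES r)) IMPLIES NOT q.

(NOT p OR NOT q) AND (NOT r OR NOT q)

(NOT p IMPLIES (((NOT q OR r) IMPLIES s) IMPLIES r)) IMPLIES NOT q
= NOT (NOT p IMPLIES (((NOT q OR r) IMPLIES s) IMPLIES r)) OR NOT q
= NOT (NOT NOT p OR (((NOT q OR r) IMPLIES s) IMPLIES r)) OR NOT q
= NOT (NOT NOT p OR NOT ((NOT q OR r) IMPLIES s) OR r) OR NOT q
= NOT (NOT NOT p OR NOT (NOT (NOT q OR r) OR s) OR r) OR NOT q
= (NOT NOT NOT p AND NOT NOT (NOT (NOT q OR r) OR s) AND NOT r) OR NOT q
= (NOT p AND NOT NOT (NOT (NOT q OR r) OR s) AND NOT r) OR NOT q
= (NOT p AND (NOT (NOT q OR r) OR s) AND NOT r) OR NOT q
= (NOT p AND ((NOT NOT q AND NOT r) OR s) AND NOT r) OR NOT q
= (NOT p AND ((q AND NOT r) OR s) AND NOT r) OR NOT q
= (NOT p OR NOT q) AND (q OR s OR NOT q) AND (NOT r OR s OR NOT q) AND (NOT r OR NOT q)
= (NOT p OR NOT q) AND (NOT r OR NOT q)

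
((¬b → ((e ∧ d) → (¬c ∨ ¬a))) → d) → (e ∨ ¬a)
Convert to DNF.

¬d ∨ e ∨ ¬a

((¬b → ((e ∧ d) → (¬c ∨ ¬a))) → d) → (e ∨ ¬a)
⇔ ¬((¬b → ((e ∧ d) → (¬c ∨ ¬a))) → d) ∨ e ∨ ¬a   [eliminate →]
⇔ ¬(¬(¬b → ((e ∧ d) → (¬c ∨ ¬a))) ∨ d) ∨ e ∨ ¬a   [eliminate →]
⇔ ¬(¬(¬¬b ∨ ((e ∧ d) → (¬c ∨ ¬a))) ∨ d) ∨ e ∨ ¬a   [eliminate →]
⇔ ¬(¬(¬¬b ∨ ¬(e ∧ d) ∨ ¬c ∨ ¬a) ∨ d) ∨ e ∨ ¬a   [eliminate →]
⇔ (¬¬(¬¬b ∨ ¬(e ∧ d) ∨ ¬c ∨ ¬a) ∧ ¬d) ∨ e ∨ ¬a   [De Morgan]
⇔ ((¬¬b ∨ ¬(e ∧ d) ∨ ¬c ∨ ¬a) ∧ ¬d) ∨ e ∨ ¬a   [double negation]
⇔ ((b ∨ ¬(e ∧ d) ∨ ¬c ∨ ¬a) ∧ ¬d) ∨ e ∨ ¬a   [double negation]
⇔ ((b ∨ ¬e ∨ ¬d ∨ ¬c ∨ ¬a) ∧ ¬d) ∨ e ∨ ¬a   [De Morgan]
⇔ (b ∧ ¬d) ∨ (¬e ∧ ¬d) ∨ (¬d ∧ ¬d) ∨ (¬c ∧ ¬d) ∨ (¬a ∧ ¬d) ∨ e ∨ ¬a   [distribute ∧ over ∨]
⇔ ¬d ∨ e ∨ ¬a   [simplify]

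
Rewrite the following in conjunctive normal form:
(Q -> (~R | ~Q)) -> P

(Q -> (~R | ~Q)) -> P
⇔ ~(Q -> (~R | ~Q)) | P   (eliminate ->)
⇔ ~(~Q | ~R | ~Q) | P   (eliminate ->)
⇔ (~~Q & ~~R & ~~Q) | P   (De Morgan)
⇔ (Q & ~~R & ~~Q) | P   (double negation)
⇔ (Q & R & ~~Q) | P   (double negation)
⇔ (Q & R & Q) | P   (double negation)
⇔ (Q | P) & (R | P) & (Q | P)   (distribute | over &)
⇔ (Q | P) & (R | P)   (simplify)

(Q | P) & (R | P)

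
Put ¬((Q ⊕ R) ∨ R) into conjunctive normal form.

(¬Q ∨ R) ∧ ¬R

¬((Q ⊕ R) ∨ R)
⇔ ¬(((Q ∨ R) ∧ ¬(Q ∧ R)) ∨ R)   [expand ⊕]
⇔ ¬((Q ∨ R) ∧ ¬(Q ∧ R)) ∧ ¬R   [De Morgan]
⇔ (¬(Q ∨ R) ∨ ¬¬(Q ∧ R)) ∧ ¬R   [De Morgan]
⇔ ((¬Q ∧ ¬R) ∨ ¬¬(Q ∧ R)) ∧ ¬R   [De Morgan]
⇔ ((¬Q ∧ ¬R) ∨ (Q ∧ R)) ∧ ¬R   [double negation]
⇔ (¬Q ∨ Q) ∧ (¬Q ∨ R) ∧ (¬R ∨ Q) ∧ (¬R ∨ R) ∧ ¬R   [distribute ∨ over ∧]
⇔ (¬Q ∨ R) ∧ ¬R   [simplify]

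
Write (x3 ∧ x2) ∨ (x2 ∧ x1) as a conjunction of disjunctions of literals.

(x3 ∧ x2) ∨ (x2 ∧ x1)
≡ (x3 ∨ x2) ∧ (x3 ∨ x1) ∧ (x2 ∨ x2) ∧ (x2 ∨ x1)   [distribute ∨ over ∧]
≡ (x3 ∨ x1) ∧ x2   [simplify]

(x3 ∨ x1) ∧ x2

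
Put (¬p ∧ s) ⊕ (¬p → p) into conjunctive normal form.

(¬p ∧ s) ⊕ (¬p → p)
= ((¬p ∧ s) ∨ (¬p → p)) ∧ ¬(¬p ∧ s ∧ (¬p → p))   [expand ⊕]
= ((¬p ∧ s) ∨ ¬¬p ∨ p) ∧ ¬(¬p ∧ s ∧ (¬p → p))   [eliminate →]
= ((¬p ∧ s) ∨ ¬¬p ∨ p) ∧ ¬(¬p ∧ s ∧ (¬¬p ∨ p))   [eliminate →]
= ((¬p ∧ s) ∨ p ∨ p) ∧ ¬(¬p ∧ s ∧ (¬¬p ∨ p))   [double negation]
= ((¬p ∧ s) ∨ p ∨ p) ∧ (¬¬p ∨ ¬s ∨ ¬(¬¬p ∨ p))   [De Morgan]
= ((¬p ∧ s) ∨ p ∨ p) ∧ (p ∨ ¬s ∨ ¬(¬¬p ∨ p))   [double negation]
= ((¬p ∧ s) ∨ p ∨ p) ∧ (p ∨ ¬s ∨ (¬¬¬p ∧ ¬p))   [De Morgan]
= ((¬p ∧ s) ∨ p ∨ p) ∧ (p ∨ ¬s ∨ (¬p ∧ ¬p))   [double negation]
= (¬p ∨ p ∨ p) ∧ (s ∨ p ∨ p) ∧ (p ∨ ¬s ∨ ¬p) ∧ (p ∨ ¬s ∨ ¬p)   [distribute ∨ over ∧]
= s ∨ p   [simplify]

s ∨ p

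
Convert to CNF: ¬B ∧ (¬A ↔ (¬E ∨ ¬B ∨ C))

¬B ∧ (¬A ↔ (¬E ∨ ¬B ∨ C))
≡ ¬B ∧ (¬A → (¬E ∨ ¬B ∨ C)) ∧ ((¬E ∨ ¬B ∨ C) → ¬A)   (eliminate ↔)
≡ ¬B ∧ (¬¬A ∨ ¬E ∨ ¬B ∨ C) ∧ ((¬E ∨ ¬B ∨ C) → ¬A)   (eliminate →)
≡ ¬B ∧ (¬¬A ∨ ¬E ∨ ¬B ∨ C) ∧ (¬(¬E ∨ ¬B ∨ C) ∨ ¬A)   (eliminate →)
≡ ¬B ∧ (A ∨ ¬E ∨ ¬B ∨ C) ∧ (¬(¬E ∨ ¬B ∨ C) ∨ ¬A)   (double negation)
≡ ¬B ∧ (A ∨ ¬E ∨ ¬B ∨ C) ∧ ((¬¬E ∧ ¬¬B ∧ ¬C) ∨ ¬A)   (De Morgan)
≡ ¬B ∧ (A ∨ ¬E ∨ ¬B ∨ C) ∧ ((E ∧ ¬¬B ∧ ¬C) ∨ ¬A)   (double negation)
≡ ¬B ∧ (A ∨ ¬E ∨ ¬B ∨ C) ∧ ((E ∧ B ∧ ¬C) ∨ ¬A)   (double negation)
≡ ¬B ∧ (A ∨ ¬E ∨ ¬B ∨ C) ∧ (E ∨ ¬A) ∧ (B ∨ ¬A) ∧ (¬C ∨ ¬A)   (distribute ∨ over ∧)
≡ ¬B ∧ (E ∨ ¬A) ∧ (B ∨ ¬A) ∧ (¬C ∨ ¬A)   (simplify)

¬B ∧ (E ∨ ¬A) ∧ (B ∨ ¬A) ∧ (¬C ∨ ¬A)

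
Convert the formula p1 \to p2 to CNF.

p1 \to p2
= \lnot p1 \lor p2   — eliminate \to

\lnot p1 \lor p2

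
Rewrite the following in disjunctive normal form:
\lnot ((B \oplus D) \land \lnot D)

(\lnot B \land \lnot D) \lor D

\lnot ((B \oplus D) \land \lnot D)
≡ \lnot (((B \land \lnot D) \lor (\lnot B \land D)) \land \lnot D)   [expand \oplus]
≡ \lnot ((B \land \lnot D) \lor (\lnot B \land D)) \lor \lnot \lnot D   [De Morgan]
≡ (\lnot (B \land \lnot D) \land \lnot (\lnot B \land D)) \lor \lnot \lnot D   [De Morgan]
≡ ((\lnot B \lor \lnot \lnot D) \land \lnot (\lnot B \land D)) \lor \lnot \lnot D   [De Morgan]
≡ ((\lnot B \lor D) \land \lnot (\lnot B \land D)) \lor \lnot \lnot D   [double negation]
≡ ((\lnot B \lor D) \land (\lnot \lnot B \lor \lnot D)) \lor \lnot \lnot D   [De Morgan]
≡ ((\lnot B \lor D) \land (B \lor \lnot D)) \lor \lnot \lnot D   [double negation]
≡ ((\lnot B \lor D) \land (B \lor \lnot D)) \lor D   [double negation]
≡ (\lnot B \land B) \lor (\lnot B \land \lnot D) \lor (D \land B) \lor (D \land \lnot D) \lor D   [distribute \land over \lor]
≡ (\lnot B \land \lnot D) \lor D   [simplify]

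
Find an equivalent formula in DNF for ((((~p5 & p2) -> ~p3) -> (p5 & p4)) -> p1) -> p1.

((((~p5 & p2) -> ~p3) -> (p5 & p4)) -> p1) -> p1
≡ ~((((~p5 & p2) -> ~p3) -> (p5 & p4)) -> p1) | p1   (eliminate ->)
≡ ~(~(((~p5 & p2) -> ~p3) -> (p5 & p4)) | p1) | p1   (eliminate ->)
≡ ~(~(~((~p5 & p2) -> ~p3) | (p5 & p4)) | p1) | p1   (eliminate ->)
≡ ~(~(~(~(~p5 & p2) | ~p3) | (p5 & p4)) | p1) | p1   (eliminate ->)
≡ (~~(~(~(~p5 & p2) | ~p3) | (p5 & p4)) & ~p1) | p1   (De Morgan)
≡ ((~(~(~p5 & p2) | ~p3) | (p5 & p4)) & ~p1) | p1   (double negation)
≡ (((~~(~p5 & p2) & ~~p3) | (p5 & p4)) & ~p1) | p1   (De Morgan)
≡ (((~p5 & p2 & ~~p3) | (p5 & p4)) & ~p1) | p1   (double negation)
≡ (((~p5 & p2 & p3) | (p5 & p4)) & ~p1) | p1   (double negation)
≡ (~p5 & p2 & p3 & ~p1) | (p5 & p4 & ~p1) | p1   (distribute & over |)

(~p5 & p2 & p3 & ~p1) | (p5 & p4 & ~p1) | p1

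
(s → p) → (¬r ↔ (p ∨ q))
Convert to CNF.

(s → p) → (¬r ↔ (p ∨ q))
= ¬(s → p) ∨ (¬r ↔ (p ∨ q))   [eliminate →]
= ¬(¬s ∨ p) ∨ (¬r ↔ (p ∨ q))   [eliminate →]
= ¬(¬s ∨ p) ∨ ((¬r → (p ∨ q)) ∧ ((p ∨ q) → ¬r))   [eliminate ↔]
= ¬(¬s ∨ p) ∨ ((¬¬r ∨ p ∨ q) ∧ ((p ∨ q) → ¬r))   [eliminate →]
= ¬(¬s ∨ p) ∨ ((¬¬r ∨ p ∨ q) ∧ (¬(p ∨ q) ∨ ¬r))   [eliminate →]
= (¬¬s ∧ ¬p) ∨ ((¬¬r ∨ p ∨ q) ∧ (¬(p ∨ q) ∨ ¬r))   [De Morgan]
= (s ∧ ¬p) ∨ ((¬¬r ∨ p ∨ q) ∧ (¬(p ∨ q) ∨ ¬r))   [double negation]
= (s ∧ ¬p) ∨ ((r ∨ p ∨ q) ∧ (¬(p ∨ q) ∨ ¬r))   [double negation]
= (s ∧ ¬p) ∨ ((r ∨ p ∨ q) ∧ ((¬p ∧ ¬q) ∨ ¬r))   [De Morgan]
= (s ∨ r ∨ p ∨ q) ∧ (s ∨ ¬p ∨ ¬r) ∧ (s ∨ ¬q ∨ ¬r) ∧ (¬p ∨ r ∨ p ∨ q) ∧ (¬p ∨ ¬p ∨ ¬r) ∧ (¬p ∨ ¬q ∨ ¬r)   [distribute ∨ over ∧]
= (s ∨ r ∨ p ∨ q) ∧ (s ∨ ¬q ∨ ¬r) ∧ (¬p ∨ ¬r)   [simplify]

(s ∨ r ∨ p ∨ q) ∧ (s ∨ ¬q ∨ ¬r) ∧ (¬p ∨ ¬r)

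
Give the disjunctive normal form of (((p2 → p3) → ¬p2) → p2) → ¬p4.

(((p2 → p3) → ¬p2) → p2) → ¬p4
= ¬(((p2 → p3) → ¬p2) → p2) ∨ ¬p4   [eliminate →]
= ¬(¬((p2 → p3) → ¬p2) ∨ p2) ∨ ¬p4   [eliminate →]
= ¬(¬(¬(p2 → p3) ∨ ¬p2) ∨ p2) ∨ ¬p4   [eliminate →]
= ¬(¬(¬(¬p2 ∨ p3) ∨ ¬p2) ∨ p2) ∨ ¬p4   [eliminate →]
= (¬¬(¬(¬p2 ∨ p3) ∨ ¬p2) ∧ ¬p2) ∨ ¬p4   [De Morgan]
= ((¬(¬p2 ∨ p3) ∨ ¬p2) ∧ ¬p2) ∨ ¬p4   [double negation]
= (((¬¬p2 ∧ ¬p3) ∨ ¬p2) ∧ ¬p2) ∨ ¬p4   [De Morgan]
= (((p2 ∧ ¬p3) ∨ ¬p2) ∧ ¬p2) ∨ ¬p4   [double negation]
= (p2 ∧ ¬p3 ∧ ¬p2) ∨ (¬p2 ∧ ¬p2) ∨ ¬p4   [distribute ∧ over ∨]
= ¬p2 ∨ ¬p4   [simplify]

¬p2 ∨ ¬p4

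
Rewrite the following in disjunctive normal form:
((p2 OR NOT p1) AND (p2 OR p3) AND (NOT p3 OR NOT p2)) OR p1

((p2 OR NOT p1) AND (p2 OR p3) AND (NOT p3 OR NOT p2)) OR p1
≡ (p2 AND p2 AND NOT p3) OR (p2 AND p2 AND NOT p2) OR (p2 AND p3 AND NOT p3) OR (p2 AND p3 AND NOT p2) OR (NOT p1 AND p2 AND NOT p3) OR (NOT p1 AND p2 AND NOT p2) OR (NOT p1 AND p3 AND NOT p3) OR (NOT p1 AND p3 AND NOT p2) OR p1
≡ (p2 AND NOT p3) OR (NOT p1 AND p3 AND NOT p2) OR p1

(p2 AND NOT p3) OR (NOT p1 AND p3 AND NOT p2) OR p1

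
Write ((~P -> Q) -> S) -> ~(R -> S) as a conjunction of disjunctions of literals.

((~P -> Q) -> S) -> ~(R -> S)
≡ ~((~P -> Q) -> S) | ~(R -> S)   (eliminate ->)
≡ ~(~(~P -> Q) | S) | ~(R -> S)   (eliminate ->)
≡ ~(~(~~P | Q) | S) | ~(R -> S)   (eliminate ->)
≡ ~(~(~~P | Q) | S) | ~(~R | S)   (eliminate ->)
≡ (~~(~~P | Q) & ~S) | ~(~R | S)   (De Morgan)
≡ ((~~P | Q) & ~S) | ~(~R | S)   (double negation)
≡ ((P | Q) & ~S) | ~(~R | S)   (double negation)
≡ ((P | Q) & ~S) | (~~R & ~S)   (De Morgan)
≡ ((P | Q) & ~S) | (R & ~S)   (double negation)
≡ (P | Q | R) & (P | Q | ~S) & (~S | R) & (~S | ~S)   (distribute | over &)
≡ (P | Q | R) & ~S   (simplify)

(P | Q | R) & ~S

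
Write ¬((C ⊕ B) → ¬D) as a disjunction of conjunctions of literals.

(C ∧ ¬B ∧ D) ∨ (¬C ∧ B ∧ D)

¬((C ⊕ B) → ¬D)
≡ ¬(¬(C ⊕ B) ∨ ¬D)   (eliminate →)
≡ ¬(¬((C ∧ ¬B) ∨ (¬C ∧ B)) ∨ ¬D)   (expand ⊕)
≡ ¬¬((C ∧ ¬B) ∨ (¬C ∧ B)) ∧ ¬¬D   (De Morgan)
≡ ((C ∧ ¬B) ∨ (¬C ∧ B)) ∧ ¬¬D   (double negation)
≡ ((C ∧ ¬B) ∨ (¬C ∧ B)) ∧ D   (double negation)
≡ (C ∧ ¬B ∧ D) ∨ (¬C ∧ B ∧ D)   (distribute ∧ over ∨)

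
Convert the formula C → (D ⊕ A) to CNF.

(¬C ∨ D ∨ A) ∧ (¬C ∨ ¬D ∨ ¬A)

C → (D ⊕ A)
⇔ ¬C ∨ (D ⊕ A)
⇔ ¬C ∨ ((D ∨ A) ∧ ¬(D ∧ A))
⇔ ¬C ∨ ((D ∨ A) ∧ (¬D ∨ ¬A))
⇔ (¬C ∨ D ∨ A) ∧ (¬C ∨ ¬D ∨ ¬A)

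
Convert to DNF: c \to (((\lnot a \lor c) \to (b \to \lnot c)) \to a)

\lnot c \lor (c \land b) \lor a

c \to (((\lnot a \lor c) \to (b \to \lnot c)) \to a)
= \lnot c \lor (((\lnot a \lor c) \to (b \to \lnot c)) \to a)   — eliminate \to
= \lnot c \lor \lnot ((\lnot a \lor c) \to (b \to \lnot c)) \lor a   — eliminate \to
= \lnot c \lor \lnot (\lnot (\lnot a \lor c) \lor (b \to \lnot c)) \lor a   — eliminate \to
= \lnot c \lor \lnot (\lnot (\lnot a \lor c) \lor \lnot b \lor \lnot c) \lor a   — eliminate \to
= \lnot c \lor (\lnot \lnot (\lnot a \lor c) \land \lnot \lnot b \land \lnot \lnot c) \lor a   — De Morgan
= \lnot c \lor ((\lnot a \lor c) \land \lnot \lnot b \land \lnot \lnot c) \lor a   — double negation
= \lnot c \lor ((\lnot a \lor c) \land b \land \lnot \lnot c) \lor a   — double negation
= \lnot c \lor ((\lnot a \lor c) \land b \land c) \lor a   — double negation
= \lnot c \lor (\lnot a \land b \land c) \lor (c \land b \land c) \lor a   — distribute \land over \lor
= \lnot c \lor (c \land b) \lor a   — simplify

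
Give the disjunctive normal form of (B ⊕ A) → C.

(¬B ∧ ¬A) ∨ (A ∧ B) ∨ C

(B ⊕ A) → C
= ¬(B ⊕ A) ∨ C   (eliminate →)
= ¬((B ∧ ¬A) ∨ (¬B ∧ A)) ∨ C   (expand ⊕)
= (¬(B ∧ ¬A) ∧ ¬(¬B ∧ A)) ∨ C   (De Morgan)
= ((¬B ∨ ¬¬A) ∧ ¬(¬B ∧ A)) ∨ C   (De Morgan)
= ((¬B ∨ A) ∧ ¬(¬B ∧ A)) ∨ C   (double negation)
= ((¬B ∨ A) ∧ (¬¬B ∨ ¬A)) ∨ C   (De Morgan)
= ((¬B ∨ A) ∧ (B ∨ ¬A)) ∨ C   (double negation)
= (¬B ∧ B) ∨ (¬B ∧ ¬A) ∨ (A ∧ B) ∨ (A ∧ ¬A) ∨ C   (distribute ∧ over ∨)
= (¬B ∧ ¬A) ∨ (A ∧ B) ∨ C   (simplify)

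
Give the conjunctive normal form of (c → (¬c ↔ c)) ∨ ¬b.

(c → (¬c ↔ c)) ∨ ¬b
≡ ¬c ∨ (¬c ↔ c) ∨ ¬b   — eliminate →
≡ ¬c ∨ ((¬c → c) ∧ (c → ¬c)) ∨ ¬b   — eliminate ↔
≡ ¬c ∨ ((¬¬c ∨ c) ∧ (c → ¬c)) ∨ ¬b   — eliminate →
≡ ¬c ∨ ((¬¬c ∨ c) ∧ (¬c ∨ ¬c)) ∨ ¬b   — eliminate →
≡ ¬c ∨ ((c ∨ c) ∧ (¬c ∨ ¬c)) ∨ ¬b   — double negation
≡ (¬c ∨ c ∨ c ∨ ¬b) ∧ (¬c ∨ ¬c ∨ ¬c ∨ ¬b)   — distribute ∨ over ∧
≡ ¬c ∨ ¬b   — simplify

¬c ∨ ¬b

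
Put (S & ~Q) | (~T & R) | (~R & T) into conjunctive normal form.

(S | ~T | ~R) & (S | R | T) & (~Q | ~T | ~R) & (~Q | R | T)

(S & ~Q) | (~T & R) | (~R & T)
≡ (S | ~T | ~R) & (S | ~T | T) & (S | R | ~R) & (S | R | T) & (~Q | ~T | ~R) & (~Q | ~T | T) & (~Q | R | ~R) & (~Q | R | T)   [distribute | over &]
≡ (S | ~T | ~R) & (S | R | T) & (~Q | ~T | ~R) & (~Q | R | T)   [simplify]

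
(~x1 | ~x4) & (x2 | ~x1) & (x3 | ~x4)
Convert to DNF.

(~x1 | ~x4) & (x2 | ~x1) & (x3 | ~x4)
= (~x1 & x2 & x3) | (~x1 & x2 & ~x4) | (~x1 & ~x1 & x3) | (~x1 & ~x1 & ~x4) | (~x4 & x2 & x3) | (~x4 & x2 & ~x4) | (~x4 & ~x1 & x3) | (~x4 & ~x1 & ~x4)
= (~x1 & x3) | (~x1 & ~x4) | (~x4 & x2)

(~x1 & x3) | (~x1 & ~x4) | (~x4 & x2)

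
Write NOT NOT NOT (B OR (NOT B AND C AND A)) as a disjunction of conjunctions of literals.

NOT NOT NOT (B OR (NOT B AND C AND A))
≡ NOT (B OR (NOT B AND C AND A))   — double negation
≡ NOT B AND NOT (NOT B AND C AND A)   — De Morgan
≡ NOT B AND (NOT NOT B OR NOT C OR NOT A)   — De Morgan
≡ NOT B AND (B OR NOT C OR NOT A)   — double negation
≡ (NOT B AND B) OR (NOT B AND NOT C) OR (NOT B AND NOT A)   — distribute AND over OR
≡ (NOT B AND NOT C) OR (NOT B AND NOT A)   — simplify

(NOT B AND NOT C) OR (NOT B AND NOT A)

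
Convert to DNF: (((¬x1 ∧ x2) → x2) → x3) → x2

(((¬x1 ∧ x2) → x2) → x3) → x2
⇔ ¬(((¬x1 ∧ x2) → x2) → x3) ∨ x2   [eliminate →]
⇔ ¬(¬((¬x1 ∧ x2) → x2) ∨ x3) ∨ x2   [eliminate →]
⇔ ¬(¬(¬(¬x1 ∧ x2) ∨ x2) ∨ x3) ∨ x2   [eliminate →]
⇔ (¬¬(¬(¬x1 ∧ x2) ∨ x2) ∧ ¬x3) ∨ x2   [De Morgan]
⇔ ((¬(¬x1 ∧ x2) ∨ x2) ∧ ¬x3) ∨ x2   [double negation]
⇔ ((¬¬x1 ∨ ¬x2 ∨ x2) ∧ ¬x3) ∨ x2   [De Morgan]
⇔ ((x1 ∨ ¬x2 ∨ x2) ∧ ¬x3) ∨ x2   [double negation]
⇔ (x1 ∧ ¬x3) ∨ (¬x2 ∧ ¬x3) ∨ (x2 ∧ ¬x3) ∨ x2   [distribute ∧ over ∨]
⇔ (x1 ∧ ¬x3) ∨ (¬x2 ∧ ¬x3) ∨ x2   [simplify]

(x1 ∧ ¬x3) ∨ (¬x2 ∧ ¬x3) ∨ x2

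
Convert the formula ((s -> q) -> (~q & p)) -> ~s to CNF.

~s | q

((s -> q) -> (~q & p)) -> ~s
⇔ ~((s -> q) -> (~q & p)) | ~s
⇔ ~(~(s -> q) | (~q & p)) | ~s
⇔ ~(~(~s | q) | (~q & p)) | ~s
⇔ (~~(~s | q) & ~(~q & p)) | ~s
⇔ ((~s | q) & ~(~q & p)) | ~s
⇔ ((~s | q) & (~~q | ~p)) | ~s
⇔ ((~s | q) & (q | ~p)) | ~s
⇔ (~s | q | ~s) & (q | ~p | ~s)
⇔ ~s | q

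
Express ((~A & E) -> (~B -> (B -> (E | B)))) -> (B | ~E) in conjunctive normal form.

B | ~E

((~A & E) -> (~B -> (B -> (E | B)))) -> (B | ~E)
⇔ ~((~A & E) -> (~B -> (B -> (E | B)))) | B | ~E   — eliminate ->
⇔ ~(~(~A & E) | (~B -> (B -> (E | B)))) | B | ~E   — eliminate ->
⇔ ~(~(~A & E) | ~~B | (B -> (E | B))) | B | ~E   — eliminate ->
⇔ ~(~(~A & E) | ~~B | ~B | E | B) | B | ~E   — eliminate ->
⇔ (~~(~A & E) & ~~~B & ~~B & ~E & ~B) | B | ~E   — De Morgan
⇔ (~A & E & ~~~B & ~~B & ~E & ~B) | B | ~E   — double negation
⇔ (~A & E & ~B & ~~B & ~E & ~B) | B | ~E   — double negation
⇔ (~A & E & ~B & B & ~E & ~B) | B | ~E   — double negation
⇔ (~A | B | ~E) & (E | B | ~E) & (~B | B | ~E) & (B | B | ~E) & (~E | B | ~E) & (~B | B | ~E)   — distribute | over &
⇔ B | ~E   — simplify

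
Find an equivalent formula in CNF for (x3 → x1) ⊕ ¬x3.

(¬x3 ∨ x1) ∧ x3

(x3 → x1) ⊕ ¬x3
⇔ ((x3 → x1) ∨ ¬x3) ∧ ¬((x3 → x1) ∧ ¬x3)   (expand ⊕)
⇔ (¬x3 ∨ x1 ∨ ¬x3) ∧ ¬((x3 → x1) ∧ ¬x3)   (eliminate →)
⇔ (¬x3 ∨ x1 ∨ ¬x3) ∧ ¬((¬x3 ∨ x1) ∧ ¬x3)   (eliminate →)
⇔ (¬x3 ∨ x1 ∨ ¬x3) ∧ (¬(¬x3 ∨ x1) ∨ ¬¬x3)   (De Morgan)
⇔ (¬x3 ∨ x1 ∨ ¬x3) ∧ (¬¬x3 ∧ ¬x1 ∨ ¬¬x3)   (De Morgan)
⇔ (¬x3 ∨ x1 ∨ ¬x3) ∧ (x3 ∧ ¬x1 ∨ ¬¬x3)   (double negation)
⇔ (¬x3 ∨ x1 ∨ ¬x3) ∧ (x3 ∧ ¬x1 ∨ x3)   (double negation)
⇔ (¬x3 ∨ x1 ∨ ¬x3) ∧ (x3 ∨ x3) ∧ (¬x1 ∨ x3)   (distribute ∨ over ∧)
⇔ (¬x3 ∨ x1) ∧ x3   (simplify)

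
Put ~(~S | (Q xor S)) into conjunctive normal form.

S & (~S | Q)

~(~S | (Q xor S))
= ~(~S | ((Q | S) & ~(Q & S)))   (expand xor)
= ~~S & ~((Q | S) & ~(Q & S))   (De Morgan)
= S & ~((Q | S) & ~(Q & S))   (double negation)
= S & (~(Q | S) | ~~(Q & S))   (De Morgan)
= S & ((~Q & ~S) | ~~(Q & S))   (De Morgan)
= S & ((~Q & ~S) | (Q & S))   (double negation)
= S & (~Q | Q) & (~Q | S) & (~S | Q) & (~S | S)   (distribute | over &)
= S & (~S | Q)   (simplify)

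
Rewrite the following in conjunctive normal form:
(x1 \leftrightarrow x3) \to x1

x1 \lor x3

(x1 \leftrightarrow x3) \to x1
⇔ \lnot (x1 \leftrightarrow x3) \lor x1   — eliminate \to
⇔ \lnot ((x1 \to x3) \land (x3 \to x1)) \lor x1   — eliminate \leftrightarrow
⇔ \lnot ((\lnot x1 \lor x3) \land (x3 \to x1)) \lor x1   — eliminate \to
⇔ \lnot ((\lnot x1 \lor x3) \land (\lnot x3 \lor x1)) \lor x1   — eliminate \to
⇔ \lnot (\lnot x1 \lor x3) \lor \lnot (\lnot x3 \lor x1) \lor x1   — De Morgan
⇔ (\lnot \lnot x1 \land \lnot x3) \lor \lnot (\lnot x3 \lor x1) \lor x1   — De Morgan
⇔ (x1 \land \lnot x3) \lor \lnot (\lnot x3 \lor x1) \lor x1   — double negation
⇔ (x1 \land \lnot x3) \lor (\lnot \lnot x3 \land \lnot x1) \lor x1   — De Morgan
⇔ (x1 \land \lnot x3) \lor (x3 \land \lnot x1) \lor x1   — double negation
⇔ (x1 \lor x3 \lor x1) \land (x1 \lor \lnot x1 \lor x1) \land (\lnot x3 \lor x3 \lor x1) \land (\lnot x3 \lor \lnot x1 \lor x1)   — distribute \lor over \land
⇔ x1 \lor x3   — simplify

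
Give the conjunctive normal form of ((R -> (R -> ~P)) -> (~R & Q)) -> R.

((R -> (R -> ~P)) -> (~R & Q)) -> R
≡ ~((R -> (R -> ~P)) -> (~R & Q)) | R   [eliminate ->]
≡ ~(~(R -> (R -> ~P)) | (~R & Q)) | R   [eliminate ->]
≡ ~(~(~R | (R -> ~P)) | (~R & Q)) | R   [eliminate ->]
≡ ~(~(~R | ~R | ~P) | (~R & Q)) | R   [eliminate ->]
≡ (~~(~R | ~R | ~P) & ~(~R & Q)) | R   [De Morgan]
≡ ((~R | ~R | ~P) & ~(~R & Q)) | R   [double negation]
≡ ((~R | ~R | ~P) & (~~R | ~Q)) | R   [De Morgan]
≡ ((~R | ~R | ~P) & (R | ~Q)) | R   [double negation]
≡ (~R | ~R | ~P | R) & (R | ~Q | R)   [distribute | over &]
≡ R | ~Q   [simplify]

R | ~Q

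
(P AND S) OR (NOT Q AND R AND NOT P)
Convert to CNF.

(P AND S) OR (NOT Q AND R AND NOT P)
= (P OR NOT Q) AND (P OR R) AND (P OR NOT P) AND (S OR NOT Q) AND (S OR R) AND (S OR NOT P)   [distribute OR over AND]
= (P OR NOT Q) AND (P OR R) AND (S OR NOT Q) AND (S OR R) AND (S OR NOT P)   [simplify]

(P OR NOT Q) AND (P OR R) AND (S OR NOT Q) AND (S OR R) AND (S OR NOT P)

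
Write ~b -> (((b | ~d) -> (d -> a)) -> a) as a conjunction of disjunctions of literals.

(b | ~d | a) & (b | d | a)

~b -> (((b | ~d) -> (d -> a)) -> a)
≡ ~~b | (((b | ~d) -> (d -> a)) -> a)
≡ ~~b | ~((b | ~d) -> (d -> a)) | a
≡ ~~b | ~(~(b | ~d) | (d -> a)) | a
≡ ~~b | ~(~(b | ~d) | ~d | a) | a
≡ b | ~(~(b | ~d) | ~d | a) | a
≡ b | (~~(b | ~d) & ~~d & ~a) | a
≡ b | ((b | ~d) & ~~d & ~a) | a
≡ b | ((b | ~d) & d & ~a) | a
≡ (b | b | ~d | a) & (b | d | a) & (b | ~a | a)
≡ (b | ~d | a) & (b | d | a)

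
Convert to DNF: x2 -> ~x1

~x2 | ~x1

x2 -> ~x1
= ~x2 | ~x1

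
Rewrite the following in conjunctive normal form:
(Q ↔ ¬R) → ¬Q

R ∨ ¬Q

(Q ↔ ¬R) → ¬Q
⇔ ¬(Q ↔ ¬R) ∨ ¬Q   — eliminate →
⇔ ¬((Q → ¬R) ∧ (¬R → Q)) ∨ ¬Q   — eliminate ↔
⇔ ¬((¬Q ∨ ¬R) ∧ (¬R → Q)) ∨ ¬Q   — eliminate →
⇔ ¬((¬Q ∨ ¬R) ∧ (¬¬R ∨ Q)) ∨ ¬Q   — eliminate →
⇔ ¬(¬Q ∨ ¬R) ∨ ¬(¬¬R ∨ Q) ∨ ¬Q   — De Morgan
⇔ (¬¬Q ∧ ¬¬R) ∨ ¬(¬¬R ∨ Q) ∨ ¬Q   — De Morgan
⇔ (Q ∧ ¬¬R) ∨ ¬(¬¬R ∨ Q) ∨ ¬Q   — double negation
⇔ (Q ∧ R) ∨ ¬(¬¬R ∨ Q) ∨ ¬Q   — double negation
⇔ (Q ∧ R) ∨ (¬¬¬R ∧ ¬Q) ∨ ¬Q   — De Morgan
⇔ (Q ∧ R) ∨ (¬R ∧ ¬Q) ∨ ¬Q   — double negation
⇔ (Q ∨ ¬R ∨ ¬Q) ∧ (Q ∨ ¬Q ∨ ¬Q) ∧ (R ∨ ¬R ∨ ¬Q) ∧ (R ∨ ¬Q ∨ ¬Q)   — distribute ∨ over ∧
⇔ R ∨ ¬Q   — simplify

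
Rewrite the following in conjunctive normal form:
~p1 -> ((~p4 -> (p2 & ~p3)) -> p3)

(p1 | ~p4 | p3) & (p1 | ~p2 | p3)

~p1 -> ((~p4 -> (p2 & ~p3)) -> p3)
≡ ~~p1 | ((~p4 -> (p2 & ~p3)) -> p3)   [eliminate ->]
≡ ~~p1 | ~(~p4 -> (p2 & ~p3)) | p3   [eliminate ->]
≡ ~~p1 | ~(~~p4 | (p2 & ~p3)) | p3   [eliminate ->]
≡ p1 | ~(~~p4 | (p2 & ~p3)) | p3   [double negation]
≡ p1 | (~~~p4 & ~(p2 & ~p3)) | p3   [De Morgan]
≡ p1 | (~p4 & ~(p2 & ~p3)) | p3   [double negation]
≡ p1 | (~p4 & (~p2 | ~~p3)) | p3   [De Morgan]
≡ p1 | (~p4 & (~p2 | p3)) | p3   [double negation]
≡ (p1 | ~p4 | p3) & (p1 | ~p2 | p3 | p3)   [distribute | over &]
≡ (p1 | ~p4 | p3) & (p1 | ~p2 | p3)   [simplify]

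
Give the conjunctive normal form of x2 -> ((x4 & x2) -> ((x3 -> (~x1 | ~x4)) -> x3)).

x2 -> ((x4 & x2) -> ((x3 -> (~x1 | ~x4)) -> x3))
= ~x2 | ((x4 & x2) -> ((x3 -> (~x1 | ~x4)) -> x3))   [eliminate ->]
= ~x2 | ~(x4 & x2) | ((x3 -> (~x1 | ~x4)) -> x3)   [eliminate ->]
= ~x2 | ~(x4 & x2) | ~(x3 -> (~x1 | ~x4)) | x3   [eliminate ->]
= ~x2 | ~(x4 & x2) | ~(~x3 | ~x1 | ~x4) | x3   [eliminate ->]
= ~x2 | ~x4 | ~x2 | ~(~x3 | ~x1 | ~x4) | x3   [De Morgan]
= ~x2 | ~x4 | ~x2 | (~~x3 & ~~x1 & ~~x4) | x3   [De Morgan]
= ~x2 | ~x4 | ~x2 | (x3 & ~~x1 & ~~x4) | x3   [double negation]
= ~x2 | ~x4 | ~x2 | (x3 & x1 & ~~x4) | x3   [double negation]
= ~x2 | ~x4 | ~x2 | (x3 & x1 & x4) | x3   [double negation]
= (~x2 | ~x4 | ~x2 | x3 | x3) & (~x2 | ~x4 | ~x2 | x1 | x3) & (~x2 | ~x4 | ~x2 | x4 | x3)   [distribute | over &]
= ~x2 | ~x4 | x3   [simplify]

~x2 | ~x4 | x3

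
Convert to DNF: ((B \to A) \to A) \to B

((B \to A) \to A) \to B
= \lnot ((B \to A) \to A) \lor B   — eliminate \to
= \lnot (\lnot (B \to A) \lor A) \lor B   — eliminate \to
= \lnot (\lnot (\lnot B \lor A) \lor A) \lor B   — eliminate \to
= (\lnot \lnot (\lnot B \lor A) \land \lnot A) \lor B   — De Morgan
= ((\lnot B \lor A) \land \lnot A) \lor B   — double negation
= (\lnot B \land \lnot A) \lor (A \land \lnot A) \lor B   — distribute \land over \lor
= (\lnot B \land \lnot A) \lor B   — simplify

(\lnot B \land \lnot A) \lor B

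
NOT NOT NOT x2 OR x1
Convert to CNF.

NOT x2 OR x1

NOT NOT NOT x2 OR x1
⇔ NOT x2 OR x1   [double negation]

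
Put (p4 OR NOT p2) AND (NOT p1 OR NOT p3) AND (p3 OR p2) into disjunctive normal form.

(p4 OR NOT p2) AND (NOT p1 OR NOT p3) AND (p3 OR p2)
≡ (p4 AND NOT p1 AND p3) OR (p4 AND NOT p1 AND p2) OR (p4 AND NOT p3 AND p3) OR (p4 AND NOT p3 AND p2) OR (NOT p2 AND NOT p1 AND p3) OR (NOT p2 AND NOT p1 AND p2) OR (NOT p2 AND NOT p3 AND p3) OR (NOT p2 AND NOT p3 AND p2)
≡ (p4 AND NOT p1 AND p3) OR (p4 AND NOT p1 AND p2) OR (p4 AND NOT p3 AND p2) OR (NOT p2 AND NOT p1 AND p3)

(p4 AND NOT p1 AND p3) OR (p4 AND NOT p1 AND p2) OR (p4 AND NOT p3 AND p2) OR (NOT p2 AND NOT p1 AND p3)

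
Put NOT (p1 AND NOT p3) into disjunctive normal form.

NOT (p1 AND NOT p3)
≡ NOT p1 OR NOT NOT p3   — De Morgan
≡ NOT p1 OR p3   — double negation

NOT p1 OR p3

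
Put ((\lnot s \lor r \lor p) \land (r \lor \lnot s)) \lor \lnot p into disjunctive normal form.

((\lnot s \lor r \lor p) \land (r \lor \lnot s)) \lor \lnot p
≡ (\lnot s \land r) \lor (\lnot s \land \lnot s) \lor (r \land r) \lor (r \land \lnot s) \lor (p \land r) \lor (p \land \lnot s) \lor \lnot p   [distribute \land over \lor]
≡ \lnot s \lor r \lor \lnot p   [simplify]

\lnot s \lor r \lor \lnot p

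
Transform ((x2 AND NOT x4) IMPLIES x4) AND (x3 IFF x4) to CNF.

((x2 AND NOT x4) IMPLIES x4) AND (x3 IFF x4)
≡ (NOT (x2 AND NOT x4) OR x4) AND (x3 IFF x4)   [eliminate IMPLIES]
≡ (NOT (x2 AND NOT x4) OR x4) AND (x3 IMPLIES x4) AND (x4 IMPLIES x3)   [eliminate IFF]
≡ (NOT (x2 AND NOT x4) OR x4) AND (NOT x3 OR x4) AND (x4 IMPLIES x3)   [eliminate IMPLIES]
≡ (NOT (x2 AND NOT x4) OR x4) AND (NOT x3 OR x4) AND (NOT x4 OR x3)   [eliminate IMPLIES]
≡ (NOT x2 OR NOT NOT x4 OR x4) AND (NOT x3 OR x4) AND (NOT x4 OR x3)   [De Morgan]
≡ (NOT x2 OR x4 OR x4) AND (NOT x3 OR x4) AND (NOT x4 OR x3)   [double negation]
≡ (NOT x2 OR x4) AND (NOT x3 OR x4) AND (NOT x4 OR x3)   [simplify]

(NOT x2 OR x4) AND (NOT x3 OR x4) AND (NOT x4 OR x3)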